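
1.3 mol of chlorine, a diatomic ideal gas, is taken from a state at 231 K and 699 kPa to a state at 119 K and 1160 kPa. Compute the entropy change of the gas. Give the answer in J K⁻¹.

ΔS = -30.6 J/K

ΔS = nC_p ln(T₂/T₁) − nR ln(P₂/P₁), with C_p = 7R/2 = 29.1 J mol⁻¹ K⁻¹ for a diatomic ideal gas.
ΔS = 1.3 × [29.1 × ln(119/231) − 8.314 × ln(1160/699)] = -30.6 J/K.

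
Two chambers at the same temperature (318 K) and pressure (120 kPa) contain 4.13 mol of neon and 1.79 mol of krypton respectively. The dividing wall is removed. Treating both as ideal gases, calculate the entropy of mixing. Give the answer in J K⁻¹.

Mole fractions: x_A = 4.13/5.92 = 0.698, x_B = 0.302.
ΔS_mix = −R(n_A ln x_A + n_B ln x_B) = −8.314 × (4.13 ln 0.698 + 1.79 ln 0.302) = 30.2 J/K.

ΔS_mix = 30.2 J/K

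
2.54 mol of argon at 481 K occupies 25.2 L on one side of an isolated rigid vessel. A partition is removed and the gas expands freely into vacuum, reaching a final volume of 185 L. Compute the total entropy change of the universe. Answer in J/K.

For an ideal gas in free expansion Q = 0 and W = 0, so T is unchanged.
Entropy is a state function; using a reversible isothermal path, ΔS_gas = nR ln(V₂/V₁) = 2.54 × 8.314 × ln(185/25.2) = 42.1 J/K.
The insulated surroundings exchange no heat, so ΔS_surr = 0 and ΔS_universe = ΔS_gas.

ΔS_universe = 42.1 J/K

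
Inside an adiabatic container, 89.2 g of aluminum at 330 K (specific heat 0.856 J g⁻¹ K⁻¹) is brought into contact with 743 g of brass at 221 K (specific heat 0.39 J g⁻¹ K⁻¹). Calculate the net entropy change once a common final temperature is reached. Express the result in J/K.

Energy balance: T_f = (m₁c₁T₁ + m₂c₂T₂)/(m₁c₁ + m₂c₂) = 243.73 K.
ΔS₁ = m₁c₁ ln(T_f/T₁) = 76.3552 × ln(243.73/330) = -23.14 J/K.
ΔS₂ = m₂c₂ ln(T_f/T₂) = 289.77 × ln(243.73/221) = 28.37 J/K.
ΔS_total = -23.14 + 28.37 = 5.23 J/K.

ΔS_total = 5.23 J/K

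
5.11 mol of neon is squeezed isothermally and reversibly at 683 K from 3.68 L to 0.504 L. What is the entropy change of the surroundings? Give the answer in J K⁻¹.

For an isothermal ideal gas ΔS_gas = nR ln(V₂/V₁) = 5.11 × 8.314 × ln(0.504/3.68) = -84.5 J/K.
The process is reversible, so ΔS_surr = −ΔS_gas = 84.5 J/K and ΔS_universe = 0.

ΔS_surr = 84.5 J/K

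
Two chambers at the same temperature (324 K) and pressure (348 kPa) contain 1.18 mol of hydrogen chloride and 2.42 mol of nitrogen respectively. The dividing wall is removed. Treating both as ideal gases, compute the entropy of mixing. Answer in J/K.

ΔS_mix = 18.9 J/K

Mole fractions: x_A = 1.18/3.6 = 0.328, x_B = 0.672.
ΔS_mix = −R(n_A ln x_A + n_B ln x_B) = −8.314 × (1.18 ln 0.328 + 2.42 ln 0.672) = 18.9 J/K.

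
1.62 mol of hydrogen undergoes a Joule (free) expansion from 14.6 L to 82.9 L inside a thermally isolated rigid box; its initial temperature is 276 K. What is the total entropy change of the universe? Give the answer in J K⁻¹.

No heat is exchanged and no work is done, so the ideal-gas temperature stays constant.
Entropy is a state function; using a reversible isothermal path, ΔS_gas = nR ln(V₂/V₁) = 1.62 × 8.314 × ln(82.9/14.6) = 23.4 J/K.
The insulated surroundings exchange no heat, so ΔS_surr = 0 and ΔS_universe = ΔS_gas.

ΔS_universe = 23.4 J/K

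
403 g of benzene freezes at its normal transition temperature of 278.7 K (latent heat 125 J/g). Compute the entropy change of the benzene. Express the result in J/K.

ΔS = -181 J/K

Heat released by the substance: Q = −mL = −403 × 125 = −50375 J.
At constant T, ΔS = Q_rev/T = −50375 / 278.7 = -181 J/K.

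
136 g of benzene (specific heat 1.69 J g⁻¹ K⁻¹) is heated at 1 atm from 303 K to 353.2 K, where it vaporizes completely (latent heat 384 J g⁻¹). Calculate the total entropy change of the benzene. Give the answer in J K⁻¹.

Warming step: ΔS₁ = m c ln(T_tr/T_i) = 136 × 1.69 × ln(353.2/303) = 35.23 J/K.
Phase change: ΔS₂ = +mL/T_tr = 136 × 384 / 353.2 = 147.9 J/K.
ΔS_total = (35.23) + (147.9) = 183 J/K.

ΔS = 183 J/K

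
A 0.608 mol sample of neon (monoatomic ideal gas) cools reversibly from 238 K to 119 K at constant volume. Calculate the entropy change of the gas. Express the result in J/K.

ΔS = -5.26 J/K

At constant volume, ΔS = nC_V ln(T₂/T₁) with C_V = 3R/2 = 12.47 J mol⁻¹ K⁻¹.
ΔS = 0.608 × 12.47 × ln(119/238) = -5.26 J/K.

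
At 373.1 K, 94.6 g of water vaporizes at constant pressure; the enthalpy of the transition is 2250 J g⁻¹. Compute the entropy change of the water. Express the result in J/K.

ΔS = 570 J/K

Heat absorbed by the substance: Q = mL = 94.6 × 2250 = 212850 J.
At constant T, ΔS = Q_rev/T = 212850 / 373.1 = 570 J/K.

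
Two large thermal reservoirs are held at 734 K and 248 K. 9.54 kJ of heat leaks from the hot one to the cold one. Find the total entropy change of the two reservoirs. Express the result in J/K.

ΔS_hot = −Q/T_H = −9540/734 = -13 J/K and ΔS_cold = +Q/T_C = 9540/248 = 38.47 J/K.
ΔS_total = -13 + 38.47 = 25.5 J/K, positive as the second law requires.

ΔS_total = 25.5 J/K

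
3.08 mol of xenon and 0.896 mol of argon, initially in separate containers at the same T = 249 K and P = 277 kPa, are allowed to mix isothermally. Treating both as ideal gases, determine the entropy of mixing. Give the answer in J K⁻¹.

Mole fractions: x_A = 3.08/3.98 = 0.775, x_B = 0.225.
ΔS_mix = −R(n_A ln x_A + n_B ln x_B) = −8.314 × (3.08 ln 0.775 + 0.896 ln 0.225) = 17.6 J/K.

ΔS_mix = 17.6 J/K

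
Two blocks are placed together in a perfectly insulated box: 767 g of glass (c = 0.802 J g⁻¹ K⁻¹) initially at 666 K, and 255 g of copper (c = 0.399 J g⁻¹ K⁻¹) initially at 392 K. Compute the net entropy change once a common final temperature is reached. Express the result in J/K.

Energy balance: T_f = (m₁c₁T₁ + m₂c₂T₂)/(m₁c₁ + m₂c₂) = 627.11 K.
ΔS₁ = m₁c₁ ln(T_f/T₁) = 615.134 × ln(627.11/666) = -37.01 J/K.
ΔS₂ = m₂c₂ ln(T_f/T₂) = 101.745 × ln(627.11/392) = 47.81 J/K.
ΔS_total = -37.01 + 47.81 = 10.8 J/K.

ΔS_total = 10.8 J/K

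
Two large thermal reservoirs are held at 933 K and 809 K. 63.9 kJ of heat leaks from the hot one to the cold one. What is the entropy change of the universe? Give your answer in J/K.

ΔS_total = 10.5 J/K

ΔS_hot = −Q/T_H = −63900/933 = -68.49 J/K and ΔS_cold = +Q/T_C = 63900/809 = 78.99 J/K.
ΔS_total = -68.49 + 78.99 = 10.5 J/K, positive as the second law requires.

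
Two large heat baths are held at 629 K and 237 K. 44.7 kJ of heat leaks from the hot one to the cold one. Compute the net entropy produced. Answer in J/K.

ΔS_total = 118 J/K

ΔS_hot = −Q/T_H = −44700/629 = -71.07 J/K and ΔS_cold = +Q/T_C = 44700/237 = 188.6 J/K.
ΔS_total = -71.07 + 188.6 = 118 J/K, positive as the second law requires.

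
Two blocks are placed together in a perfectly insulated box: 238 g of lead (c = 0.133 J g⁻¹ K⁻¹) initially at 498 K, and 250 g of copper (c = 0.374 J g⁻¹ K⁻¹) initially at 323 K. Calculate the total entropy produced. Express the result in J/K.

ΔS_total = 2.37 J/K

Energy balance: T_f = (m₁c₁T₁ + m₂c₂T₂)/(m₁c₁ + m₂c₂) = 367.26 K.
ΔS₁ = m₁c₁ ln(T_f/T₁) = 31.654 × ln(367.26/498) = -9.64 J/K.
ΔS₂ = m₂c₂ ln(T_f/T₂) = 93.5 × ln(367.26/323) = 12.01 J/K.
ΔS_total = -9.64 + 12.01 = 2.37 J/K.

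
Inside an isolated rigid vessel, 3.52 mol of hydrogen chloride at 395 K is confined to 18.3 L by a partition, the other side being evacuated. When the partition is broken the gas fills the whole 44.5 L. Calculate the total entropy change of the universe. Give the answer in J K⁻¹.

For an ideal gas in free expansion Q = 0 and W = 0, so T is unchanged.
Entropy is a state function; using a reversible isothermal path, ΔS_gas = nR ln(V₂/V₁) = 3.52 × 8.314 × ln(44.5/18.3) = 26 J/K.
The insulated surroundings exchange no heat, so ΔS_surr = 0 and ΔS_universe = ΔS_gas.

ΔS_universe = 26 J/K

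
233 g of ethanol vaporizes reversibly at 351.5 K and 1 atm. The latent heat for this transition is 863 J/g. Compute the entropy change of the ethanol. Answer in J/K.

Heat absorbed by the substance: Q = mL = 233 × 863 = 201079 J.
At constant T, ΔS = Q_rev/T = 201079 / 351.5 = 572 J/K.

ΔS = 572 J/K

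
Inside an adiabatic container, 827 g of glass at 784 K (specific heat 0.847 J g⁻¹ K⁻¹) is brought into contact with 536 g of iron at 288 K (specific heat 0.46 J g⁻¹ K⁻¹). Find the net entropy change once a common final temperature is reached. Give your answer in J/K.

ΔS_total = 76.5 J/K

Energy balance: T_f = (m₁c₁T₁ + m₂c₂T₂)/(m₁c₁ + m₂c₂) = 654.87 K.
ΔS₁ = m₁c₁ ln(T_f/T₁) = 700.469 × ln(654.87/784) = -126.07 J/K.
ΔS₂ = m₂c₂ ln(T_f/T₂) = 246.56 × ln(654.87/288) = 202.54 J/K.
ΔS_total = -126.07 + 202.54 = 76.5 J/K.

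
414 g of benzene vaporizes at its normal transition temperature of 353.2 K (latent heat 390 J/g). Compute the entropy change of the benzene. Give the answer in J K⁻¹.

Heat absorbed by the substance: Q = mL = 414 × 390 = 161460 J.
At constant T, ΔS = Q_rev/T = 161460 / 353.2 = 457 J/K.

ΔS = 457 J/K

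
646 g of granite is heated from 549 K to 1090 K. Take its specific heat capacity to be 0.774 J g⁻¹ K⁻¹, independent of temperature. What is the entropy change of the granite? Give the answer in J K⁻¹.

ΔS = ∫dQ_rev/T = m c ln(T₂/T₁) = 646 × 0.774 × ln(1090/549) = 343 J/K.

ΔS = 343 J/K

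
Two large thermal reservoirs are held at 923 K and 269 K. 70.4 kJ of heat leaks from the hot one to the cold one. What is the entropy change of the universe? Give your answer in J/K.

ΔS_hot = −Q/T_H = −70400/923 = -76.27 J/K and ΔS_cold = +Q/T_C = 70400/269 = 261.7 J/K.
ΔS_total = -76.27 + 261.7 = 185 J/K, positive as the second law requires.

ΔS_total = 185 J/K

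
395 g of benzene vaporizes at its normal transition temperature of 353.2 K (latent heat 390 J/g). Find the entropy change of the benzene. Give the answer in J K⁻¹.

ΔS = 436 J/K

Heat absorbed by the substance: Q = mL = 395 × 390 = 154050 J.
At constant T, ΔS = Q_rev/T = 154050 / 353.2 = 436 J/K.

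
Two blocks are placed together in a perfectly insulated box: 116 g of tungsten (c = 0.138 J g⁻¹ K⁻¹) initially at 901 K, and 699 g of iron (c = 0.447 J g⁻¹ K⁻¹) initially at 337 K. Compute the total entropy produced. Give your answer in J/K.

Energy balance: T_f = (m₁c₁T₁ + m₂c₂T₂)/(m₁c₁ + m₂c₂) = 364.49 K.
ΔS₁ = m₁c₁ ln(T_f/T₁) = 16.008 × ln(364.49/901) = -14.49 J/K.
ΔS₂ = m₂c₂ ln(T_f/T₂) = 312.453 × ln(364.49/337) = 24.5 J/K.
ΔS_total = -14.49 + 24.5 = 10 J/K.

ΔS_total = 10 J/K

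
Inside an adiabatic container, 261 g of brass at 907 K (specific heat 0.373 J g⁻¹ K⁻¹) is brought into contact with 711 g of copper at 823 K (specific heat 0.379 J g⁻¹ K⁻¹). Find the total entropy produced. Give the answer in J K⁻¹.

ΔS_total = 0.343 J/K

Energy balance: T_f = (m₁c₁T₁ + m₂c₂T₂)/(m₁c₁ + m₂c₂) = 845.29 K.
ΔS₁ = m₁c₁ ln(T_f/T₁) = 97.353 × ln(845.29/907) = -6.859 J/K.
ΔS₂ = m₂c₂ ln(T_f/T₂) = 269.469 × ln(845.29/823) = 7.202 J/K.
ΔS_total = -6.859 + 7.202 = 0.343 J/K.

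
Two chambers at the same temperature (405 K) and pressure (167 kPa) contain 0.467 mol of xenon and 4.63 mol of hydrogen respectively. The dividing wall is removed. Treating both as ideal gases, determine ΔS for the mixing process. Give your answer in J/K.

ΔS_mix = 13 J/K

Mole fractions: x_A = 0.467/5.1 = 0.0916, x_B = 0.908.
ΔS_mix = −R(n_A ln x_A + n_B ln x_B) = −8.314 × (0.467 ln 0.0916 + 4.63 ln 0.908) = 13 J/K.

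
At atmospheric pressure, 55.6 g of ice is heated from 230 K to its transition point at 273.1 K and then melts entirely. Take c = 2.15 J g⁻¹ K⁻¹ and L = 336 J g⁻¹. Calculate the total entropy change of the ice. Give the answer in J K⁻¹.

ΔS = 88.9 J/K

Warming step: ΔS₁ = m c ln(T_tr/T_i) = 55.6 × 2.15 × ln(273.1/230) = 20.53 J/K.
Phase change: ΔS₂ = +mL/T_tr = 55.6 × 336 / 273.1 = 68.41 J/K.
ΔS_total = (20.53) + (68.41) = 88.9 J/K.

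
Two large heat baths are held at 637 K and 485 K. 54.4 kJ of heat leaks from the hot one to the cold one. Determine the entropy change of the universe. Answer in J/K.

ΔS_total = 26.8 J/K

ΔS_hot = −Q/T_H = −54400/637 = -85.4 J/K and ΔS_cold = +Q/T_C = 54400/485 = 112.2 J/K.
ΔS_total = -85.4 + 112.2 = 26.8 J/K, positive as the second law requires.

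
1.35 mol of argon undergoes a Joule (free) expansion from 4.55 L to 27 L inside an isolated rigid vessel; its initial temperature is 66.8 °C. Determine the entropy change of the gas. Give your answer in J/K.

For an ideal gas in free expansion Q = 0 and W = 0, so T is unchanged.
Entropy is a state function; using a reversible isothermal path, ΔS_gas = nR ln(V₂/V₁) = 1.35 × 8.314 × ln(27/4.55) = 20 J/K.

ΔS_gas = 20 J/K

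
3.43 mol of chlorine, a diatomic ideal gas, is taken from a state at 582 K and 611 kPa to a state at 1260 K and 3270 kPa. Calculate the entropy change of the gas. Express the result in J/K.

ΔS = 29.3 J/K

ΔS = nC_p ln(T₂/T₁) − nR ln(P₂/P₁), with C_p = 7R/2 = 29.1 J mol⁻¹ K⁻¹ for a diatomic ideal gas.
ΔS = 3.43 × [29.1 × ln(1260/582) − 8.314 × ln(3270/611)] = 29.3 J/K.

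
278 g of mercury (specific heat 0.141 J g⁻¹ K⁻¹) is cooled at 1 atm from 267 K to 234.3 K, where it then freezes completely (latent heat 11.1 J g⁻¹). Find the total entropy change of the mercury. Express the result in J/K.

ΔS = -18.3 J/K

Cooling step: ΔS₁ = m c ln(T_tr/T_i) = 278 × 0.141 × ln(234.3/267) = -5.121 J/K.
Phase change: ΔS₂ = −mL/T_tr = −278 × 11.1 / 234.3 = -13.17 J/K.
ΔS_total = (-5.121) + (-13.17) = -18.3 J/K.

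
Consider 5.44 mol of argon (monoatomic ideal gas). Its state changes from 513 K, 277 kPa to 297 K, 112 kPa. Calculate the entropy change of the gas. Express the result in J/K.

ΔS = nC_p ln(T₂/T₁) − nR ln(P₂/P₁), with C_p = 5R/2 = 20.79 J mol⁻¹ K⁻¹ for a monoatomic ideal gas.
ΔS = 5.44 × [20.79 × ln(297/513) − 8.314 × ln(112/277)] = -20.8 J/K.

ΔS = -20.8 J/K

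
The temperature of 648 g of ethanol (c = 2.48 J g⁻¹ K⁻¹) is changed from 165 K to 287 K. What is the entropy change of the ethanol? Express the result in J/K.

ΔS = 890 J/K

ΔS = ∫dQ_rev/T = m c ln(T₂/T₁) = 648 × 2.48 × ln(287/165) = 890 J/K.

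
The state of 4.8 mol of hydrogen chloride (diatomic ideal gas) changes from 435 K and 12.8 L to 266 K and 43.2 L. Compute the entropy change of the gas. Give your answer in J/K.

ΔS = -0.528 J/K

Entropy is a state function: ΔS = nC_V ln(T₂/T₁) + nR ln(V₂/V₁), with C_V = 5R/2 = 20.79 J mol⁻¹ K⁻¹ for a diatomic ideal gas.
ΔS = 4.8 × [20.79 × ln(266/435) + 8.314 × ln(43.2/12.8)] = -0.528 J/K.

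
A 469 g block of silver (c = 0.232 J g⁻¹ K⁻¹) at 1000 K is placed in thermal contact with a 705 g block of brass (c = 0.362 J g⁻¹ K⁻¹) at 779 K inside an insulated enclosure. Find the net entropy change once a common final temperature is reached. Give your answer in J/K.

ΔS_total = 2.46 J/K

Energy balance: T_f = (m₁c₁T₁ + m₂c₂T₂)/(m₁c₁ + m₂c₂) = 845.06 K.
ΔS₁ = m₁c₁ ln(T_f/T₁) = 108.808 × ln(845.06/1000) = -18.3177 J/K.
ΔS₂ = m₂c₂ ln(T_f/T₂) = 255.21 × ln(845.06/779) = 20.7728 J/K.
ΔS_total = -18.3177 + 20.7728 = 2.46 J/K.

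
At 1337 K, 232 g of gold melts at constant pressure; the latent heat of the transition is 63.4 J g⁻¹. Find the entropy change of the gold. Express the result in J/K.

ΔS = 11 J/K

Heat absorbed by the substance: Q = mL = 232 × 63.4 = 14708.8 J.
At constant T, ΔS = Q_rev/T = 14708.8 / 1337 = 11 J/K.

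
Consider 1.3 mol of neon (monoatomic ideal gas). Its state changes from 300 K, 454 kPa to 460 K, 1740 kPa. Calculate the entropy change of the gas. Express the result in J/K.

ΔS = -2.97 J/K

ΔS = nC_p ln(T₂/T₁) − nR ln(P₂/P₁), with C_p = 5R/2 = 20.79 J mol⁻¹ K⁻¹ for a monoatomic ideal gas.
ΔS = 1.3 × [20.79 × ln(460/300) − 8.314 × ln(1740/454)] = -2.97 J/K.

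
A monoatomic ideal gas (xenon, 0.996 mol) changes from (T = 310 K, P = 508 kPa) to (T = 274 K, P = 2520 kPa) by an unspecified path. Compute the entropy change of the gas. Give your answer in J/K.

ΔS = -15.8 J/K

ΔS = nC_p ln(T₂/T₁) − nR ln(P₂/P₁), with C_p = 5R/2 = 20.79 J mol⁻¹ K⁻¹ for a monoatomic ideal gas.
ΔS = 0.996 × [20.79 × ln(274/310) − 8.314 × ln(2520/508)] = -15.8 J/K.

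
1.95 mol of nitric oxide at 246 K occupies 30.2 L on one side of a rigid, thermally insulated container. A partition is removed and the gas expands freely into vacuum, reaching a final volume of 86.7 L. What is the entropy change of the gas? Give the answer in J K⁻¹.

ΔS_gas = 17.1 J/K

For an ideal gas in free expansion Q = 0 and W = 0, so T is unchanged.
Entropy is a state function; using a reversible isothermal path, ΔS_gas = nR ln(V₂/V₁) = 1.95 × 8.314 × ln(86.7/30.2) = 17.1 J/K.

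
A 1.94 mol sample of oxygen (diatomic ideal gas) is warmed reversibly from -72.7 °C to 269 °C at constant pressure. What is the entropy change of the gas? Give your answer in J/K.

In kelvin: T₁ = 200.45 K, T₂ = 542.15 K. At constant pressure, ΔS = nC_p ln(T₂/T₁) with C_p = 7R/2 = 29.1 J mol⁻¹ K⁻¹.
ΔS = 1.94 × 29.1 × ln(542.15/200.45) = 56.2 J/K.

ΔS = 56.2 J/K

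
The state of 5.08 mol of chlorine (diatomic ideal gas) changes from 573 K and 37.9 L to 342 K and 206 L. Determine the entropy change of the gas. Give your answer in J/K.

Entropy is a state function: ΔS = nC_V ln(T₂/T₁) + nR ln(V₂/V₁), with C_V = 5R/2 = 20.79 J mol⁻¹ K⁻¹ for a diatomic ideal gas.
ΔS = 5.08 × [20.79 × ln(342/573) + 8.314 × ln(206/37.9)] = 17 J/K.

ΔS = 17 J/K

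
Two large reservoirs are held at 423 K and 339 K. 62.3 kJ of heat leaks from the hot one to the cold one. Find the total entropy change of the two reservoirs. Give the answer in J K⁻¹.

ΔS_total = 36.5 J/K

ΔS_hot = −Q/T_H = −62300/423 = -147.3 J/K and ΔS_cold = +Q/T_C = 62300/339 = 183.8 J/K.
ΔS_total = -147.3 + 183.8 = 36.5 J/K, positive as the second law requires.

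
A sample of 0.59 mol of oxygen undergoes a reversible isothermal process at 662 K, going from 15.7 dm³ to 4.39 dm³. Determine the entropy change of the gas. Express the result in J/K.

For an isothermal ideal gas ΔS_gas = nR ln(V₂/V₁) = 0.59 × 8.314 × ln(4.39/15.7) = -6.25 J/K.

ΔS_gas = -6.25 J/K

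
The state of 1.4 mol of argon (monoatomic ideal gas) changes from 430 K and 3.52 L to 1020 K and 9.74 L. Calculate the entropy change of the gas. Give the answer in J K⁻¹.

Entropy is a state function: ΔS = nC_V ln(T₂/T₁) + nR ln(V₂/V₁), with C_V = 3R/2 = 12.47 J mol⁻¹ K⁻¹ for a monoatomic ideal gas.
ΔS = 1.4 × [12.47 × ln(1020/430) + 8.314 × ln(9.74/3.52)] = 26.9 J/K.

ΔS = 26.9 J/K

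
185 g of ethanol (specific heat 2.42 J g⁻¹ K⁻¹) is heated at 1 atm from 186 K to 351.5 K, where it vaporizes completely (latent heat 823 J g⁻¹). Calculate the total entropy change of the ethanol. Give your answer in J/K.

ΔS = 718 J/K

Warming step: ΔS₁ = m c ln(T_tr/T_i) = 185 × 2.42 × ln(351.5/186) = 284.9 J/K.
Phase change: ΔS₂ = +mL/T_tr = 185 × 823 / 351.5 = 433.2 J/K.
ΔS_total = (284.9) + (433.2) = 718 J/K.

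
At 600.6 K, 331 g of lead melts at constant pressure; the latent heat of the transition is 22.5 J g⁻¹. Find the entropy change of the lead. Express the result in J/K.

ΔS = 12.4 J/K

Heat absorbed by the substance: Q = mL = 331 × 22.5 = 7447.5 J.
At constant T, ΔS = Q_rev/T = 7447.5 / 600.6 = 12.4 J/K.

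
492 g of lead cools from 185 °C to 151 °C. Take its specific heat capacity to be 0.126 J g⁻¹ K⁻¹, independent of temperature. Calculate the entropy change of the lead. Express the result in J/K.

In kelvin: T₁ = 458.15 K, T₂ = 424.15 K. ΔS = ∫dQ_rev/T = m c ln(T₂/T₁) = 492 × 0.126 × ln(424.15/458.15) = -4.78 J/K.

ΔS = -4.78 J/K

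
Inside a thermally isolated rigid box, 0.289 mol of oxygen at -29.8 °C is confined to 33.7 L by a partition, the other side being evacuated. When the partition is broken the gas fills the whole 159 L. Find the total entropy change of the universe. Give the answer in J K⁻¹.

For an ideal gas in free expansion Q = 0 and W = 0, so T is unchanged.
Entropy is a state function; using a reversible isothermal path, ΔS_gas = nR ln(V₂/V₁) = 0.289 × 8.314 × ln(159/33.7) = 3.73 J/K.
The insulated surroundings exchange no heat, so ΔS_surr = 0 and ΔS_universe = ΔS_gas.

ΔS_universe = 3.73 J/K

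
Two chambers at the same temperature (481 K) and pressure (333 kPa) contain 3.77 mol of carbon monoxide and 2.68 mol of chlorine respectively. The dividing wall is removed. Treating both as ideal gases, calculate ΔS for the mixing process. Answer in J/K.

Mole fractions: x_A = 3.77/6.45 = 0.584, x_B = 0.416.
ΔS_mix = −R(n_A ln x_A + n_B ln x_B) = −8.314 × (3.77 ln 0.584 + 2.68 ln 0.416) = 36.4 J/K.

ΔS_mix = 36.4 J/K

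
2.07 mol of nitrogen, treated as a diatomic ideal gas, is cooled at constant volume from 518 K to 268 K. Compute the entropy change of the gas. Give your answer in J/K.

ΔS = -28.4 J/K

At constant volume, ΔS = nC_V ln(T₂/T₁) with C_V = 5R/2 = 20.79 J mol⁻¹ K⁻¹.
ΔS = 2.07 × 20.79 × ln(268/518) = -28.4 J/K.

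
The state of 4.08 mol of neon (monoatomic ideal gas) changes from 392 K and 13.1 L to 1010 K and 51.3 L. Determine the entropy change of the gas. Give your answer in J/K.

Entropy is a state function: ΔS = nC_V ln(T₂/T₁) + nR ln(V₂/V₁), with C_V = 3R/2 = 12.47 J mol⁻¹ K⁻¹ for a monoatomic ideal gas.
ΔS = 4.08 × [12.47 × ln(1010/392) + 8.314 × ln(51.3/13.1)] = 94.5 J/K.

ΔS = 94.5 J/K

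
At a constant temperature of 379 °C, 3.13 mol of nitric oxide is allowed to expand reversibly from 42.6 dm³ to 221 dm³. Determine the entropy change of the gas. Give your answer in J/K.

ΔS_gas = 42.8 J/K

For an isothermal ideal gas ΔS_gas = nR ln(V₂/V₁) = 3.13 × 8.314 × ln(221/42.6) = 42.8 J/K.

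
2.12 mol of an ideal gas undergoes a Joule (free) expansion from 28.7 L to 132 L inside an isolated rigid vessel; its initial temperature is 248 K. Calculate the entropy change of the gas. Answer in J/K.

ΔS_gas = 26.9 J/K

No heat is exchanged and no work is done, so the ideal-gas temperature stays constant.
Entropy is a state function; using a reversible isothermal path, ΔS_gas = nR ln(V₂/V₁) = 2.12 × 8.314 × ln(132/28.7) = 26.9 J/K.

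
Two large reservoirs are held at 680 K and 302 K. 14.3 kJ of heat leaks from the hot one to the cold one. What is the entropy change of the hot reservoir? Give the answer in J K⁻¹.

ΔS_hot = -21 J/K

The hot reservoir loses heat Q, so ΔS_hot = −Q/T_H = −14300/680 = -21 J/K.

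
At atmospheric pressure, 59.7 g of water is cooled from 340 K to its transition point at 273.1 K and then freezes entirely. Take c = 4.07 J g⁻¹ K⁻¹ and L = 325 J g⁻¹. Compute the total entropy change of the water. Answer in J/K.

ΔS = -124 J/K

Cooling step: ΔS₁ = m c ln(T_tr/T_i) = 59.7 × 4.07 × ln(273.1/340) = -53.24 J/K.
Phase change: ΔS₂ = −mL/T_tr = −59.7 × 325 / 273.1 = -71.05 J/K.
ΔS_total = (-53.24) + (-71.05) = -124 J/K.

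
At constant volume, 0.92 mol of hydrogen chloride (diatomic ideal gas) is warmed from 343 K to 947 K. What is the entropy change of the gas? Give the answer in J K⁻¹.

ΔS = 19.4 J/K

At constant volume, ΔS = nC_V ln(T₂/T₁) with C_V = 5R/2 = 20.79 J mol⁻¹ K⁻¹.
ΔS = 0.92 × 20.79 × ln(947/343) = 19.4 J/K.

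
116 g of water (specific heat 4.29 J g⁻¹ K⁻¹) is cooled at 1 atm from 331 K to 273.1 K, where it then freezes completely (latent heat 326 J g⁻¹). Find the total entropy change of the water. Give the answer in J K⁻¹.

Cooling step: ΔS₁ = m c ln(T_tr/T_i) = 116 × 4.29 × ln(273.1/331) = -95.69 J/K.
Phase change: ΔS₂ = −mL/T_tr = −116 × 326 / 273.1 = -138.5 J/K.
ΔS_total = (-95.69) + (-138.5) = -234 J/K.

ΔS = -234 J/K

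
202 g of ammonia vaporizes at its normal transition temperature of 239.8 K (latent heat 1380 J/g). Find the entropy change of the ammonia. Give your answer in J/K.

ΔS = 1160 J/K

Heat absorbed by the substance: Q = mL = 202 × 1380 = 278760 J.
At constant T, ΔS = Q_rev/T = 278760 / 239.8 = 1160 J/K.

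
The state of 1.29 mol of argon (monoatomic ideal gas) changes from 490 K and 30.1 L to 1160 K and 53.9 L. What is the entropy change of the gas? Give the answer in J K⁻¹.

ΔS = 20.1 J/K

Entropy is a state function: ΔS = nC_V ln(T₂/T₁) + nR ln(V₂/V₁), with C_V = 3R/2 = 12.47 J mol⁻¹ K⁻¹ for a monoatomic ideal gas.
ΔS = 1.29 × [12.47 × ln(1160/490) + 8.314 × ln(53.9/30.1)] = 20.1 J/K.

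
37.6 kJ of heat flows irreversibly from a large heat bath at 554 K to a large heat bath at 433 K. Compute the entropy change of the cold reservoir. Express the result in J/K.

ΔS_cold = 86.8 J/K

The cold reservoir gains heat Q, so ΔS_cold = +Q/T_C = 37600/433 = 86.8 J/K.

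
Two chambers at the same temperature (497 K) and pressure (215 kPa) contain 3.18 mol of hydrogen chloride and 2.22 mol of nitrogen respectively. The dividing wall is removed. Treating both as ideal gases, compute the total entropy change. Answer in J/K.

Mole fractions: x_A = 3.18/5.4 = 0.589, x_B = 0.411.
ΔS_mix = −R(n_A ln x_A + n_B ln x_B) = −8.314 × (3.18 ln 0.589 + 2.22 ln 0.411) = 30.4 J/K.

ΔS_mix = 30.4 J/K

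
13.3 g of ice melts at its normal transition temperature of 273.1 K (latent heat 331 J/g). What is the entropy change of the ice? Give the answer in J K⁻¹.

ΔS = 16.1 J/K

Heat absorbed by the substance: Q = mL = 13.3 × 331 = 4402.3 J.
At constant T, ΔS = Q_rev/T = 4402.3 / 273.1 = 16.1 J/K.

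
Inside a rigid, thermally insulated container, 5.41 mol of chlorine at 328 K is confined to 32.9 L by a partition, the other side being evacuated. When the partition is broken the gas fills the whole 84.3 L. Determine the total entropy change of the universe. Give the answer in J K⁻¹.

For an ideal gas in free expansion Q = 0 and W = 0, so T is unchanged.
Entropy is a state function; using a reversible isothermal path, ΔS_gas = nR ln(V₂/V₁) = 5.41 × 8.314 × ln(84.3/32.9) = 42.3 J/K.
The insulated surroundings exchange no heat, so ΔS_surr = 0 and ΔS_universe = ΔS_gas.

ΔS_universe = 42.3 J/K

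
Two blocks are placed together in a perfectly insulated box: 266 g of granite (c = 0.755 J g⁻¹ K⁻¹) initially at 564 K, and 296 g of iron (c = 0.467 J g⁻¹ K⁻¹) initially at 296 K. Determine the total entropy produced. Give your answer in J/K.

ΔS_total = 16.1 J/K

Energy balance: T_f = (m₁c₁T₁ + m₂c₂T₂)/(m₁c₁ + m₂c₂) = 454.74 K.
ΔS₁ = m₁c₁ ln(T_f/T₁) = 200.83 × ln(454.74/564) = -43.24 J/K.
ΔS₂ = m₂c₂ ln(T_f/T₂) = 138.232 × ln(454.74/296) = 59.35 J/K.
ΔS_total = -43.24 + 59.35 = 16.1 J/K.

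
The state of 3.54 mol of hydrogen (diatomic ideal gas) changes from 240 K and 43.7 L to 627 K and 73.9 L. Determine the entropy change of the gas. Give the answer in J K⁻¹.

ΔS = 86.1 J/K

Entropy is a state function: ΔS = nC_V ln(T₂/T₁) + nR ln(V₂/V₁), with C_V = 5R/2 = 20.79 J mol⁻¹ K⁻¹ for a diatomic ideal gas.
ΔS = 3.54 × [20.79 × ln(627/240) + 8.314 × ln(73.9/43.7)] = 86.1 J/K.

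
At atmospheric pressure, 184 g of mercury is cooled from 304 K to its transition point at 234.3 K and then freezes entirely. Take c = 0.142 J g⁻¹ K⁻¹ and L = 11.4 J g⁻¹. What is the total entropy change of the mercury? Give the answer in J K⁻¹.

ΔS = -15.8 J/K

Cooling step: ΔS₁ = m c ln(T_tr/T_i) = 184 × 0.142 × ln(234.3/304) = -6.804 J/K.
Phase change: ΔS₂ = −mL/T_tr = −184 × 11.4 / 234.3 = -8.953 J/K.
ΔS_total = (-6.804) + (-8.953) = -15.8 J/K.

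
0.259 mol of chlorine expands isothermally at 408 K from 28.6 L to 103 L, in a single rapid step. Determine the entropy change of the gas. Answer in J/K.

ΔS_gas = 2.76 J/K

Entropy is a state function, so ΔS_gas depends only on the end states.
For an isothermal ideal gas ΔS_gas = nR ln(V₂/V₁) = 0.259 × 8.314 × ln(103/28.6) = 2.76 J/K.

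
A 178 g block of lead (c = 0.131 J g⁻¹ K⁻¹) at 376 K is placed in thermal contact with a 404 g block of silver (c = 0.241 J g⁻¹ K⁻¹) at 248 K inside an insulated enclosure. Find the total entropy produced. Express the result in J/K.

ΔS_total = 1.77 J/K

Energy balance: T_f = (m₁c₁T₁ + m₂c₂T₂)/(m₁c₁ + m₂c₂) = 272.73 K.
ΔS₁ = m₁c₁ ln(T_f/T₁) = 23.318 × ln(272.73/376) = -7.487 J/K.
ΔS₂ = m₂c₂ ln(T_f/T₂) = 97.364 × ln(272.73/248) = 9.255 J/K.
ΔS_total = -7.487 + 9.255 = 1.77 J/K.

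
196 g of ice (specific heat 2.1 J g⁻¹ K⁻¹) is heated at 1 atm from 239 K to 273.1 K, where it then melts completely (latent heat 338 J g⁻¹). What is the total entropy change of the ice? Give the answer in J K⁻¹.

ΔS = 297 J/K

Warming step: ΔS₁ = m c ln(T_tr/T_i) = 196 × 2.1 × ln(273.1/239) = 54.897 J/K.
Phase change: ΔS₂ = +mL/T_tr = 196 × 338 / 273.1 = 242.58 J/K.
ΔS_total = (54.897) + (242.58) = 297 J/K.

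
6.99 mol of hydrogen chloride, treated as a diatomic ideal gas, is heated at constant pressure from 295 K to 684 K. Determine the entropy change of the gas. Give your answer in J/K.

ΔS = 171 J/K

At constant pressure, ΔS = nC_p ln(T₂/T₁) with C_p = 7R/2 = 29.1 J mol⁻¹ K⁻¹.
ΔS = 6.99 × 29.1 × ln(684/295) = 171 J/K.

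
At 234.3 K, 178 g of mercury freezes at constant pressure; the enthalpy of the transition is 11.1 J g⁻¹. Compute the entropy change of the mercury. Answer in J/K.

ΔS = -8.43 J/K

Heat released by the substance: Q = −mL = −178 × 11.1 = −1975.8 J.
At constant T, ΔS = Q_rev/T = −1975.8 / 234.3 = -8.43 J/K.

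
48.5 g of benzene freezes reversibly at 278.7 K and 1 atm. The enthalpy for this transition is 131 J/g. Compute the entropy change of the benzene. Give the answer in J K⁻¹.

ΔS = -22.8 J/K

Heat released by the substance: Q = −mL = −48.5 × 131 = −6353.5 J.
At constant T, ΔS = Q_rev/T = −6353.5 / 278.7 = -22.8 J/K.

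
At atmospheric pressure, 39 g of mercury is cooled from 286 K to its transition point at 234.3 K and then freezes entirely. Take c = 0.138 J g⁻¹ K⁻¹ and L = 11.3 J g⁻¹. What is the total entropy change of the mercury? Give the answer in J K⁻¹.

Cooling step: ΔS₁ = m c ln(T_tr/T_i) = 39 × 0.138 × ln(234.3/286) = -1.073 J/K.
Phase change: ΔS₂ = −mL/T_tr = −39 × 11.3 / 234.3 = -1.881 J/K.
ΔS_total = (-1.073) + (-1.881) = -2.95 J/K.

ΔS = -2.95 J/K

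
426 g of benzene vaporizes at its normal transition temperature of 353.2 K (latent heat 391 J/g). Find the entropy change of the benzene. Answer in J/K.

ΔS = 472 J/K

Heat absorbed by the substance: Q = mL = 426 × 391 = 166566 J.
At constant T, ΔS = Q_rev/T = 166566 / 353.2 = 472 J/K.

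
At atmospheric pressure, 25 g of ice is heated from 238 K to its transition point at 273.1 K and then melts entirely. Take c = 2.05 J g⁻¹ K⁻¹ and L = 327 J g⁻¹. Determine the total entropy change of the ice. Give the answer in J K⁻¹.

ΔS = 37 J/K

Warming step: ΔS₁ = m c ln(T_tr/T_i) = 25 × 2.05 × ln(273.1/238) = 7.05 J/K.
Phase change: ΔS₂ = +mL/T_tr = 25 × 327 / 273.1 = 29.93 J/K.
ΔS_total = (7.05) + (29.93) = 37 J/K.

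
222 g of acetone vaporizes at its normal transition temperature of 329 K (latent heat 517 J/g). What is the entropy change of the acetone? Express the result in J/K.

ΔS = 349 J/K

Heat absorbed by the substance: Q = mL = 222 × 517 = 114774 J.
At constant T, ΔS = Q_rev/T = 114774 / 329 = 349 J/K.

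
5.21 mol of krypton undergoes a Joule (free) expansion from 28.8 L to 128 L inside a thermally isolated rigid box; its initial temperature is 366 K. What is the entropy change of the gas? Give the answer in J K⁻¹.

For an ideal gas in free expansion Q = 0 and W = 0, so T is unchanged.
Entropy is a state function; using a reversible isothermal path, ΔS_gas = nR ln(V₂/V₁) = 5.21 × 8.314 × ln(128/28.8) = 64.6 J/K.

ΔS_gas = 64.6 J/K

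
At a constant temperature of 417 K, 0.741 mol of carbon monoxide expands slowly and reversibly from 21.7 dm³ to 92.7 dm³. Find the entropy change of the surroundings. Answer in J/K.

ΔS_surr = -8.95 J/K

For an isothermal ideal gas ΔS_gas = nR ln(V₂/V₁) = 0.741 × 8.314 × ln(92.7/21.7) = 8.95 J/K.
The process is reversible, so ΔS_surr = −ΔS_gas = -8.95 J/K and ΔS_universe = 0.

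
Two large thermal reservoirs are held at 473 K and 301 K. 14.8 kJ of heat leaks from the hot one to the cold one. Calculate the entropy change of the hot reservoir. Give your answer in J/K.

The hot reservoir loses heat Q, so ΔS_hot = −Q/T_H = −14800/473 = -31.3 J/K.

ΔS_hot = -31.3 J/K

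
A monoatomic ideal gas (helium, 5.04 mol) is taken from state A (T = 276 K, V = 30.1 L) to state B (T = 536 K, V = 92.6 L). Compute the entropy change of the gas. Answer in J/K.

Entropy is a state function: ΔS = nC_V ln(T₂/T₁) + nR ln(V₂/V₁), with C_V = 3R/2 = 12.47 J mol⁻¹ K⁻¹ for a monoatomic ideal gas.
ΔS = 5.04 × [12.47 × ln(536/276) + 8.314 × ln(92.6/30.1)] = 88.8 J/K.

ΔS = 88.8 J/K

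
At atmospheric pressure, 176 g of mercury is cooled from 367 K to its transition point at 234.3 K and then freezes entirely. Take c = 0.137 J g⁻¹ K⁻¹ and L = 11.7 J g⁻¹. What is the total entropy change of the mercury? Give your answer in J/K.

ΔS = -19.6 J/K

Cooling step: ΔS₁ = m c ln(T_tr/T_i) = 176 × 0.137 × ln(234.3/367) = -10.82 J/K.
Phase change: ΔS₂ = −mL/T_tr = −176 × 11.7 / 234.3 = -8.789 J/K.
ΔS_total = (-10.82) + (-8.789) = -19.6 J/K.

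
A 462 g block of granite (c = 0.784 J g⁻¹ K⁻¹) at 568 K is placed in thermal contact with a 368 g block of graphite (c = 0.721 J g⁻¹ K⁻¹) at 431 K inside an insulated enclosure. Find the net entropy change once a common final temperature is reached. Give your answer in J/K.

ΔS_total = 5.73 J/K

Energy balance: T_f = (m₁c₁T₁ + m₂c₂T₂)/(m₁c₁ + m₂c₂) = 510.08 K.
ΔS₁ = m₁c₁ ln(T_f/T₁) = 362.208 × ln(510.08/568) = -38.96 J/K.
ΔS₂ = m₂c₂ ln(T_f/T₂) = 265.328 × ln(510.08/431) = 44.69 J/K.
ΔS_total = -38.96 + 44.69 = 5.73 J/K.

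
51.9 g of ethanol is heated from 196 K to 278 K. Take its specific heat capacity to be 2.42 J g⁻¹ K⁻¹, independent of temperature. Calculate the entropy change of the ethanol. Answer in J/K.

ΔS = ∫dQ_rev/T = m c ln(T₂/T₁) = 51.9 × 2.42 × ln(278/196) = 43.9 J/K.

ΔS = 43.9 J/K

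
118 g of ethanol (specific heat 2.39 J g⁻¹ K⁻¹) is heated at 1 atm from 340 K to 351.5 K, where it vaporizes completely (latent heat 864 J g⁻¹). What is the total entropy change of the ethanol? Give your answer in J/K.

ΔS = 299 J/K

Warming step: ΔS₁ = m c ln(T_tr/T_i) = 118 × 2.39 × ln(351.5/340) = 9.381 J/K.
Phase change: ΔS₂ = +mL/T_tr = 118 × 864 / 351.5 = 290 J/K.
ΔS_total = (9.381) + (290) = 299 J/K.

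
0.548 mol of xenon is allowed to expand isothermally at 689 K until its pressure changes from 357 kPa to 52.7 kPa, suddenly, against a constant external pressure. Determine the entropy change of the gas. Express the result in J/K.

Entropy is a state function, so ΔS_gas depends only on the end states.
For an isothermal ideal gas ΔS_gas = nR ln(P₁/P₂) = 0.548 × 8.314 × ln(357/52.7) = 8.72 J/K.

ΔS_gas = 8.72 J/K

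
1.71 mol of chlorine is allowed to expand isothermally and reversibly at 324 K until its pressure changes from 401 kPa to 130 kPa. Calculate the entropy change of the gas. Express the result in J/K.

For an isothermal ideal gas ΔS_gas = nR ln(P₁/P₂) = 1.71 × 8.314 × ln(401/130) = 16 J/K.

ΔS_gas = 16 J/K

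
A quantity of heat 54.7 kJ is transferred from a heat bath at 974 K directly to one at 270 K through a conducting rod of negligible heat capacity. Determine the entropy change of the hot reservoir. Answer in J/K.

ΔS_hot = -56.2 J/K

The hot reservoir loses heat Q, so ΔS_hot = −Q/T_H = −54700/974 = -56.2 J/K.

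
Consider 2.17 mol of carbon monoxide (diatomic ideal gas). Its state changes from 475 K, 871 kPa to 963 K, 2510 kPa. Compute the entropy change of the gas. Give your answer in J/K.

ΔS = nC_p ln(T₂/T₁) − nR ln(P₂/P₁), with C_p = 7R/2 = 29.1 J mol⁻¹ K⁻¹ for a diatomic ideal gas.
ΔS = 2.17 × [29.1 × ln(963/475) − 8.314 × ln(2510/871)] = 25.5 J/K.

ΔS = 25.5 J/K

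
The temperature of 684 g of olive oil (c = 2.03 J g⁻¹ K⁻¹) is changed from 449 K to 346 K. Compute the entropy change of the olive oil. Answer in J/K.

ΔS = -362 J/K

ΔS = ∫dQ_rev/T = m c ln(T₂/T₁) = 684 × 2.03 × ln(346/449) = -362 J/K.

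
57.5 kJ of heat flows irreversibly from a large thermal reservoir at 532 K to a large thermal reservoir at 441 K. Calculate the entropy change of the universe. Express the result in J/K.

ΔS_hot = −Q/T_H = −57500/532 = -108.1 J/K and ΔS_cold = +Q/T_C = 57500/441 = 130.4 J/K.
ΔS_total = -108.1 + 130.4 = 22.3 J/K, positive as the second law requires.

ΔS_total = 22.3 J/K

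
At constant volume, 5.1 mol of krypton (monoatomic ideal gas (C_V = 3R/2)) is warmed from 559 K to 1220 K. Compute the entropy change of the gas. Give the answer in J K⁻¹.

At constant volume, ΔS = nC_V ln(T₂/T₁) with C_V = 3R/2 = 12.47 J mol⁻¹ K⁻¹.
ΔS = 5.1 × 12.47 × ln(1220/559) = 49.6 J/K.

ΔS = 49.6 J/K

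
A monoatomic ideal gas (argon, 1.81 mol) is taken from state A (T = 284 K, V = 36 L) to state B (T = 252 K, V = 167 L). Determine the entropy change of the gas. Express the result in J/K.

ΔS = 20.4 J/K

Entropy is a state function: ΔS = nC_V ln(T₂/T₁) + nR ln(V₂/V₁), with C_V = 3R/2 = 12.47 J mol⁻¹ K⁻¹ for a monoatomic ideal gas.
ΔS = 1.81 × [12.47 × ln(252/284) + 8.314 × ln(167/36)] = 20.4 J/K.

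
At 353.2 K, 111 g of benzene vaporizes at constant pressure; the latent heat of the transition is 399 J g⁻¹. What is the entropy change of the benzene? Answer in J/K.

ΔS = 125 J/K

Heat absorbed by the substance: Q = mL = 111 × 399 = 44289 J.
At constant T, ΔS = Q_rev/T = 44289 / 353.2 = 125 J/K.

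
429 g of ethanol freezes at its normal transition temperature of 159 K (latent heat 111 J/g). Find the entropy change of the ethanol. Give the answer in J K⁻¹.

ΔS = -299 J/K

Heat released by the substance: Q = −mL = −429 × 111 = −47619 J.
At constant T, ΔS = Q_rev/T = −47619 / 159 = -299 J/K.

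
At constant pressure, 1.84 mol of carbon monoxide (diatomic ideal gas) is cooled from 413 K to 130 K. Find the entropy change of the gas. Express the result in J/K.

ΔS = -61.9 J/K

At constant pressure, ΔS = nC_p ln(T₂/T₁) with C_p = 7R/2 = 29.1 J mol⁻¹ K⁻¹.
ΔS = 1.84 × 29.1 × ln(130/413) = -61.9 J/K.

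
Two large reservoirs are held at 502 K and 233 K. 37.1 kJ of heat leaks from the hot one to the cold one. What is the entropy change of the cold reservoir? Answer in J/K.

ΔS_cold = 159 J/K

The cold reservoir gains heat Q, so ΔS_cold = +Q/T_C = 37100/233 = 159 J/K.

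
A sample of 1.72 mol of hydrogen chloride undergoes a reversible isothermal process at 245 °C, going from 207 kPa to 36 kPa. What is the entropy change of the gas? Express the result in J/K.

ΔS_gas = 25 J/K

For an isothermal ideal gas ΔS_gas = nR ln(P₁/P₂) = 1.72 × 8.314 × ln(207/36) = 25 J/K.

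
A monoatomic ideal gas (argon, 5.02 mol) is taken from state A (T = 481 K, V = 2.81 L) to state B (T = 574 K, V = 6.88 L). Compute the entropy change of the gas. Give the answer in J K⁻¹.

ΔS = 48.4 J/K

Entropy is a state function: ΔS = nC_V ln(T₂/T₁) + nR ln(V₂/V₁), with C_V = 3R/2 = 12.47 J mol⁻¹ K⁻¹ for a monoatomic ideal gas.
ΔS = 5.02 × [12.47 × ln(574/481) + 8.314 × ln(6.88/2.81)] = 48.4 J/K.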